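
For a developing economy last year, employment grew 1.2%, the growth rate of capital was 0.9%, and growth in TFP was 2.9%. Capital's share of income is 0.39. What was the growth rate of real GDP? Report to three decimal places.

3.983%

Labor's share = 1 − 0.39 = 0.61.
Capital: 0.39 × 0.9 = 0.351 pp.
Employment: 0.61 × 1.2 = 0.732 pp.
Output growth = 2.9 + 1.083 = 3.983%.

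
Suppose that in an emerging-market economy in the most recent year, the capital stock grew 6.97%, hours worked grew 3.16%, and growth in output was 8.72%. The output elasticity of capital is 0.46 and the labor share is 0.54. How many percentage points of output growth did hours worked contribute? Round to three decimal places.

Labor's share = 1 − 0.46 = 0.54.
Contribution = share × growth = 0.54 × 3.16 = 1.7064 pp.

1.706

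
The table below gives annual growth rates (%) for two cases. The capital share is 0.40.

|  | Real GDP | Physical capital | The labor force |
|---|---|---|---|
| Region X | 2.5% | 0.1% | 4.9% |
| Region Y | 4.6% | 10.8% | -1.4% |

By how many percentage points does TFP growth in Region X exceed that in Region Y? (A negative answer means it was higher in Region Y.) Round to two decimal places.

Labor's share = 1 − 0.4 = 0.6.
Region X: TFP = 2.5 − 0.04 − 2.94 = -0.48%.
Region Y: TFP = 4.6 − 4.32 + 0.84 = 1.12%.
Difference = -0.48 − (1.12) = -1.6 pp.

-1.60 percentage points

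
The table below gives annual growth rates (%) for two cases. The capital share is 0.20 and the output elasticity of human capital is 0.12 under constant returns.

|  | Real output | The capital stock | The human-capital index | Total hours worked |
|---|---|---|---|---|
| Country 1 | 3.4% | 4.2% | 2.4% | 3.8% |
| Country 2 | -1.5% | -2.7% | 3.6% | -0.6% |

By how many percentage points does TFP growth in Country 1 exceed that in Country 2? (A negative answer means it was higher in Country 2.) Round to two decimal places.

0.67 percentage points

Labor's share = 1 − 0.2 − 0.12 = 0.68.
Country 1: TFP = 3.4 − 0.84 − 0.288 − 2.584 = -0.312%.
Country 2: TFP = -1.5 + 0.54 − 0.432 + 0.408 = -0.984%.
Difference = -0.312 − (-0.984) = 0.672 pp.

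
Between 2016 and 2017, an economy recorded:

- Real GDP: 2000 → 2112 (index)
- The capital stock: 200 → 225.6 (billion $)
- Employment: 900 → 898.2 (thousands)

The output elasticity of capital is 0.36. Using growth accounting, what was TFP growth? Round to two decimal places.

Real GDP growth = (2112 − 2000) / 2000 = 5.6%.
The capital stock growth = (225.6 − 200) / 200 = 12.8%.
Employment growth = (898.2 − 900) / 900 = -0.2%.
Labor's share = 1 − 0.36 = 0.64.
The capital stock: 0.36 × 12.8 = 4.608 pp.
Employment: 0.64 × (-0.2) = -0.128 pp.
TFP growth = 5.6 − 4.48 = 1.12%.

TFP grew 1.12%.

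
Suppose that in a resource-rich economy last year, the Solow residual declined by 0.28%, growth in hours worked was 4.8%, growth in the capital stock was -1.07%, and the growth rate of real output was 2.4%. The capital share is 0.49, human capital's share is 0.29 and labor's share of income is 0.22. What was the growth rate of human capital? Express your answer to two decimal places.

7.41%

Labor's share = 1 − 0.49 − 0.29 = 0.22.
gY = gA + 0.49×(-1.07) + 0.22×4.8 + 0.29×g.
0.29×g = 2.4 + 0.28 − 0.5317 = 2.1483.
g = 2.1483 / 0.29 = 7.4079%.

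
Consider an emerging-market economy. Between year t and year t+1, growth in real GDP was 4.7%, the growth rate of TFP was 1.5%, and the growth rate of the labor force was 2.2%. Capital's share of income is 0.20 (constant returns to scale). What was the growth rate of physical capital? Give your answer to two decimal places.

Labor's share = 1 − 0.2 = 0.8.
gY = gA + 0.8×2.2 + 0.2×g.
0.2×g = 4.7 − 1.5 − 1.76 = 1.44.
g = 1.44 / 0.2 = 7.2%.

7.20%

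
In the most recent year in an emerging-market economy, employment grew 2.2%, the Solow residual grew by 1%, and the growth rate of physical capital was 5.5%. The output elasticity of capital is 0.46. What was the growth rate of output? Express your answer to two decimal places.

4.72%

Labor's share = 1 − 0.46 = 0.54.
Physical capital: 0.46 × 5.5 = 2.53 pp.
Employment: 0.54 × 2.2 = 1.188 pp.
Output growth = 1 + 3.718 = 4.718%.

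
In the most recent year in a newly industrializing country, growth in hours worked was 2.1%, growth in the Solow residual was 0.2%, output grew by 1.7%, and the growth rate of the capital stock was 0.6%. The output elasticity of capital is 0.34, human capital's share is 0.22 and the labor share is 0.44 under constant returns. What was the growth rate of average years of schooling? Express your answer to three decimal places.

Average years of schooling grew 1.691%.

Labor's share = 1 − 0.34 − 0.22 = 0.44.
gY = gA + 0.34×0.6 + 0.44×2.1 + 0.22×g.
0.22×g = 1.7 − 0.2 − 1.128 = 0.372.
g = 0.372 / 0.22 = 1.69091%.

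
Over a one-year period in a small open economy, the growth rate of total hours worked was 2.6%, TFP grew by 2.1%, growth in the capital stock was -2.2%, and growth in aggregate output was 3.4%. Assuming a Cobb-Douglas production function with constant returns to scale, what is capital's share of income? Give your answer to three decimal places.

gY = gA + α·gK + (1−α)·gL, so gY − gA − gL = α(gK − gL).
3.4 − 2.1 − 2.6 = α × (-2.2 − 2.6).
-1.3 = -4.8 α, so α = 0.27083.

Capital's share of income is 0.271.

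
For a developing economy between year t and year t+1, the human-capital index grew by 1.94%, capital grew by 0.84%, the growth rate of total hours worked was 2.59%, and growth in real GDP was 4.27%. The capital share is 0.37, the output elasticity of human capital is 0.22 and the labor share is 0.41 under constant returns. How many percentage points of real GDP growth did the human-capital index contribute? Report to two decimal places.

Contribution = share × growth = 0.22 × 1.94 = 0.4268 pp.

0.43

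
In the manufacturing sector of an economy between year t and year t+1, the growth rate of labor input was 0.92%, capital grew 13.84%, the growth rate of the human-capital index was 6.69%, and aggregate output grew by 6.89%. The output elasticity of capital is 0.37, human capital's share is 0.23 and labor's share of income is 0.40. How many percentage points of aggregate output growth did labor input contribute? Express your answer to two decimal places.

0.37 percentage points

Labor's share = 1 − 0.37 − 0.23 = 0.4.
Contribution = share × growth = 0.4 × 0.92 = 0.368 pp.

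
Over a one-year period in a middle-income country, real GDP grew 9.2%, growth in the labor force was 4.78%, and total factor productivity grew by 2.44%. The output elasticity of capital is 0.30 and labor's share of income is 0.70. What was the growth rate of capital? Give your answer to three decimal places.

11.380%

Labor's share = 1 − 0.3 = 0.7.
gY = gA + 0.7×4.78 + 0.3×g.
0.3×g = 9.2 − 2.44 − 3.346 = 3.414.
g = 3.414 / 0.3 = 11.38%.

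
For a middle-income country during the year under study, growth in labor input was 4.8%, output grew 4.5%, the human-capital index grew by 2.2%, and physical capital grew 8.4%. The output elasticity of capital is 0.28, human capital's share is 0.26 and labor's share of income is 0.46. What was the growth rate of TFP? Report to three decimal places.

Labor's share = 1 − 0.28 − 0.26 = 0.46.
Physical capital: 0.28 × 8.4 = 2.352 pp.
The human-capital index: 0.26 × 2.2 = 0.572 pp.
Labor input: 0.46 × 4.8 = 2.208 pp.
TFP growth = 4.5 − 5.132 = -0.632%.

-0.632%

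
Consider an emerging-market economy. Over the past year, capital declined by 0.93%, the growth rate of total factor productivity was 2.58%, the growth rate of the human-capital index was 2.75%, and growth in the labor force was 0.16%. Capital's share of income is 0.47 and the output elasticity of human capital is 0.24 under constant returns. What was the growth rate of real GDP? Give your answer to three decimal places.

Labor's share = 1 − 0.47 − 0.24 = 0.29.
Capital: 0.47 × (-0.93) = -0.4371 pp.
The human-capital index: 0.24 × 2.75 = 0.66 pp.
The labor force: 0.29 × 0.16 = 0.0464 pp.
Output growth = 2.58 + 0.2693 = 2.8493%.

Real GDP grew 2.849%.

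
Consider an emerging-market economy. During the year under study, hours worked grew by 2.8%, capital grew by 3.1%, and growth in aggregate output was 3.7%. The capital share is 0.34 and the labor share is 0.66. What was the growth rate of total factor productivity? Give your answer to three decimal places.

0.798%

Labor's share = 1 − 0.34 = 0.66.
Capital: 0.34 × 3.1 = 1.054 pp.
Hours worked: 0.66 × 2.8 = 1.848 pp.
TFP growth = 3.7 − 2.902 = 0.798%.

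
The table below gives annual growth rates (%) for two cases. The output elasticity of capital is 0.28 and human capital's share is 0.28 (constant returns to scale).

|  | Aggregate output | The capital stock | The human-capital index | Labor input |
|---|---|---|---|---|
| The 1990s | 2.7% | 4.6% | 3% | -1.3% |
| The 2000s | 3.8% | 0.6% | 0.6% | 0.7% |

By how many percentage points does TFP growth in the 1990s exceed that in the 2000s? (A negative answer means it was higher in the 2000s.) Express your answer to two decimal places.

-2.01 percentage points

Labor's share = 1 − 0.28 − 0.28 = 0.44.
The 1990s: TFP = 2.7 − 1.288 − 0.84 + 0.572 = 1.144%.
The 2000s: TFP = 3.8 − 0.168 − 0.168 − 0.308 = 3.156%.
Difference = 1.144 − (3.156) = -2.012 pp.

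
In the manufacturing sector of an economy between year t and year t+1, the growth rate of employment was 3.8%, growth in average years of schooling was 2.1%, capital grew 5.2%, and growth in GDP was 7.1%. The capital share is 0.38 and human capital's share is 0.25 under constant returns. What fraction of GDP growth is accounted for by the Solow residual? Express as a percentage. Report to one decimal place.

Labor's share = 1 − 0.38 − 0.25 = 0.37.
Capital: 0.38 × 5.2 = 1.976 pp.
Average years of schooling: 0.25 × 2.1 = 0.525 pp.
Employment: 0.37 × 3.8 = 1.406 pp.
TFP growth = 7.1 − 3.907 = 3.193%.
TFP share of growth = 3.193 / 7.1 × 100 = 44.972%.

The Solow residual accounted for 45.0% of growth.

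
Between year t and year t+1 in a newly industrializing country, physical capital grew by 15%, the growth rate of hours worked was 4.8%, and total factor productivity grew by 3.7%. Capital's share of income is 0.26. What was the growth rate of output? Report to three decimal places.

Labor's share = 1 − 0.26 = 0.74.
Physical capital: 0.26 × 15 = 3.9 pp.
Hours worked: 0.74 × 4.8 = 3.552 pp.
Output growth = 3.7 + 7.452 = 11.152%.

11.152%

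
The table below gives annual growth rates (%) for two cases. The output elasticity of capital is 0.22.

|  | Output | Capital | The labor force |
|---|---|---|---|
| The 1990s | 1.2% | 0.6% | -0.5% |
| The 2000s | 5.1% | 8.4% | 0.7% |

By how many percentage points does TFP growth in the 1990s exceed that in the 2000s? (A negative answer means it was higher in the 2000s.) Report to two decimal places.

-1.25 percentage points

Labor's share = 1 − 0.22 = 0.78.
The 1990s: TFP = 1.2 − 0.132 + 0.39 = 1.458%.
The 2000s: TFP = 5.1 − 1.848 − 0.546 = 2.706%.
Difference = 1.458 − (2.706) = -1.248 pp.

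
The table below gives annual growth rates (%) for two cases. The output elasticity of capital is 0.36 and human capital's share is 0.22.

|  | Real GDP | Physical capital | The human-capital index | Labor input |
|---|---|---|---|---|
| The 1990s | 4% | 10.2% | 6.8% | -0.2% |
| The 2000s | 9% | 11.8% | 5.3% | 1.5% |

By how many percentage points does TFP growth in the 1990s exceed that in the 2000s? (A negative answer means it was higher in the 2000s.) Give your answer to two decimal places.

-4.04 percentage points

Labor's share = 1 − 0.36 − 0.22 = 0.42.
The 1990s: TFP = 4 − 3.672 − 1.496 + 0.084 = -1.084%.
The 2000s: TFP = 9 − 4.248 − 1.166 − 0.63 = 2.956%.
Difference = -1.084 − (2.956) = -4.04 pp.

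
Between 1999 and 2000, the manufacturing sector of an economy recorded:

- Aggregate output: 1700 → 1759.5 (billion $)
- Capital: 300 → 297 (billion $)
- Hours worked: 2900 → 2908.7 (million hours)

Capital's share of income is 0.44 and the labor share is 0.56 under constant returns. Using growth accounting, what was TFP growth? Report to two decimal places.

TFP grew 3.77%.

Aggregate output growth = (1759.5 − 1700) / 1700 = 3.5%.
Capital growth = (297 − 300) / 300 = -1%.
Hours worked growth = (2908.7 − 2900) / 2900 = 0.3%.
Labor's share = 1 − 0.44 = 0.56.
Capital: 0.44 × (-1) = -0.44 pp.
Hours worked: 0.56 × 0.3 = 0.168 pp.
TFP growth = 3.5 + 0.272 = 3.772%.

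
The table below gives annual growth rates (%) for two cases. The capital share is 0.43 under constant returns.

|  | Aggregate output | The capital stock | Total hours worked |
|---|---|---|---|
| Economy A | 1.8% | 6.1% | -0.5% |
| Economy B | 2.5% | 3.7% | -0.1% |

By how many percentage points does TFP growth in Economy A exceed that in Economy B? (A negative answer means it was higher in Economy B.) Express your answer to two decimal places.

-1.50 percentage points

Labor's share = 1 − 0.43 = 0.57.
Economy A: TFP = 1.8 − 2.623 + 0.285 = -0.538%.
Economy B: TFP = 2.5 − 1.591 + 0.057 = 0.966%.
Difference = -0.538 − (0.966) = -1.504 pp.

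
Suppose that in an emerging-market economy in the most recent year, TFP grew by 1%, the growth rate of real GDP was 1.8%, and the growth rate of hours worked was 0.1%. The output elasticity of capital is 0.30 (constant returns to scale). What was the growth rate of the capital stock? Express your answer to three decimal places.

2.433%

Labor's share = 1 − 0.3 = 0.7.
gY = gA + 0.7×0.1 + 0.3×g.
0.3×g = 1.8 − 1 − 0.07 = 0.73.
g = 0.73 / 0.3 = 2.43333%.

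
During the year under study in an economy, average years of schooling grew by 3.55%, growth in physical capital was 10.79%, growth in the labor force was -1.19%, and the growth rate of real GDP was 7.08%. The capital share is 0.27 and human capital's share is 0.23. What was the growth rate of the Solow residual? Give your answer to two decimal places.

The Solow residual growth was 3.95%.

Labor's share = 1 − 0.27 − 0.23 = 0.5.
Physical capital: 0.27 × 10.79 = 2.9133 pp.
Average years of schooling: 0.23 × 3.55 = 0.8165 pp.
The labor force: 0.5 × (-1.19) = -0.595 pp.
TFP growth = 7.08 − 3.1348 = 3.9452%.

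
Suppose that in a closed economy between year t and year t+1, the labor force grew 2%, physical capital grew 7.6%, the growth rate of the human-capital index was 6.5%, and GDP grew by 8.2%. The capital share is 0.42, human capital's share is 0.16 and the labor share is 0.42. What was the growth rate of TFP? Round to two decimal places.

Labor's share = 1 − 0.42 − 0.16 = 0.42.
Physical capital: 0.42 × 7.6 = 3.192 pp.
The human-capital index: 0.16 × 6.5 = 1.04 pp.
The labor force: 0.42 × 2 = 0.84 pp.
TFP growth = 8.2 − 5.072 = 3.128%.

3.13%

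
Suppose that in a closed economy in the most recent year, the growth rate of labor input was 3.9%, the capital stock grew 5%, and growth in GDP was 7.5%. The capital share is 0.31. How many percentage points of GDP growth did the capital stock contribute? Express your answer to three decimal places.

1.550

Contribution = share × growth = 0.31 × 5 = 1.55 pp.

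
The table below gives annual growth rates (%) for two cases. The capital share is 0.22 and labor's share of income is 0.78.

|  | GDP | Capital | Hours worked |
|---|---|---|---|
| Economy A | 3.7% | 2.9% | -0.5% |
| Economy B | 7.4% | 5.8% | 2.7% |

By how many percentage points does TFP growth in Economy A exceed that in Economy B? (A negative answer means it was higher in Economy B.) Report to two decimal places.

Labor's share = 1 − 0.22 = 0.78.
Economy A: TFP = 3.7 − 0.638 + 0.39 = 3.452%.
Economy B: TFP = 7.4 − 1.276 − 2.106 = 4.018%.
Difference = 3.452 − (4.018) = -0.566 pp.

-0.57 percentage points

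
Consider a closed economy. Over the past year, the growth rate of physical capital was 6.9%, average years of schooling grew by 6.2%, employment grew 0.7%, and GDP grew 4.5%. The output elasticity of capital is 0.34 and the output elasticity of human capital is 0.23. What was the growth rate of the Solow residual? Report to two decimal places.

0.43%

Labor's share = 1 − 0.34 − 0.23 = 0.43.
Physical capital: 0.34 × 6.9 = 2.346 pp.
Average years of schooling: 0.23 × 6.2 = 1.426 pp.
Employment: 0.43 × 0.7 = 0.301 pp.
TFP growth = 4.5 − 4.073 = 0.427%.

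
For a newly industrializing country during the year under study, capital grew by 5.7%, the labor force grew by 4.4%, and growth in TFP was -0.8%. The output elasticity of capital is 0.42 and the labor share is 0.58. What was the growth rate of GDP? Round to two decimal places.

4.15%

Labor's share = 1 − 0.42 = 0.58.
Capital: 0.42 × 5.7 = 2.394 pp.
The labor force: 0.58 × 4.4 = 2.552 pp.
Output growth = -0.8 + 4.946 = 4.146%.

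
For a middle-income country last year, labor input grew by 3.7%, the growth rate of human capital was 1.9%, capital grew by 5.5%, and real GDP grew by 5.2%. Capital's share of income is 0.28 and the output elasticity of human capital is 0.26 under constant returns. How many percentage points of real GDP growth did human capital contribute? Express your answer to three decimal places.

0.494

Contribution = share × growth = 0.26 × 1.9 = 0.494 pp.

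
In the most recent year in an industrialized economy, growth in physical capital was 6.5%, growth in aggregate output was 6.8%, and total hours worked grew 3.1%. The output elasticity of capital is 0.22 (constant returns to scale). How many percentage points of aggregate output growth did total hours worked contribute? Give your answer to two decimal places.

Labor's share = 1 − 0.22 = 0.78.
Contribution = share × growth = 0.78 × 3.1 = 2.418 pp.

2.42 pp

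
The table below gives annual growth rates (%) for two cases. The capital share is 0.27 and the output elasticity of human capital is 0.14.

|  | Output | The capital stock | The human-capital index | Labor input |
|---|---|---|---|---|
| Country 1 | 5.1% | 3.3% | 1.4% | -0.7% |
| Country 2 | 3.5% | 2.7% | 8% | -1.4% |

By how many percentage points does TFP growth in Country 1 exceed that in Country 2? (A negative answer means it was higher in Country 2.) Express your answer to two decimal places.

Labor's share = 1 − 0.27 − 0.14 = 0.59.
Country 1: TFP = 5.1 − 0.891 − 0.196 + 0.413 = 4.426%.
Country 2: TFP = 3.5 − 0.729 − 1.12 + 0.826 = 2.477%.
Difference = 4.426 − (2.477) = 1.949 pp.

1.95 percentage points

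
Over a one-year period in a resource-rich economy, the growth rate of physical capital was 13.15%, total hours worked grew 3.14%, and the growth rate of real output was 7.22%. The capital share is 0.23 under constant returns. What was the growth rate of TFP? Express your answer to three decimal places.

Labor's share = 1 − 0.23 = 0.77.
Physical capital: 0.23 × 13.15 = 3.0245 pp.
Total hours worked: 0.77 × 3.14 = 2.4178 pp.
TFP growth = 7.22 − 5.4423 = 1.7777%.

1.778%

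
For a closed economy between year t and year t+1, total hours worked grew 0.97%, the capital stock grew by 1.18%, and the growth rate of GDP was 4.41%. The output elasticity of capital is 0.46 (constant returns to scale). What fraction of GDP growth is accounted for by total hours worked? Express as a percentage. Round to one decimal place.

11.9%

Labor's share = 1 − 0.46 = 0.54.
Total hours worked contributed 0.54 × 0.97 = 0.5238 pp.
Share of growth = 0.5238 / 4.41 × 100 = 11.878%.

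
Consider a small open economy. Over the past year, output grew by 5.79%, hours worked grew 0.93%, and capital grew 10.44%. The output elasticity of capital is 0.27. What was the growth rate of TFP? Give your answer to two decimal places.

2.29%

Labor's share = 1 − 0.27 = 0.73.
Capital: 0.27 × 10.44 = 2.8188 pp.
Hours worked: 0.73 × 0.93 = 0.6789 pp.
TFP growth = 5.79 − 3.4977 = 2.2923%.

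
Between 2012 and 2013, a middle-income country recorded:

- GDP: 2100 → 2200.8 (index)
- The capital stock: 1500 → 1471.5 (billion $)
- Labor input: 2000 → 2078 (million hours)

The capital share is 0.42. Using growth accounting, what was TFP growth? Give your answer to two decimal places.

GDP growth = (2200.8 − 2100) / 2100 = 4.8%.
The capital stock growth = (1471.5 − 1500) / 1500 = -1.9%.
Labor input growth = (2078 − 2000) / 2000 = 3.9%.
Labor's share = 1 − 0.42 = 0.58.
The capital stock: 0.42 × (-1.9) = -0.798 pp.
Labor input: 0.58 × 3.9 = 2.262 pp.
TFP growth = 4.8 − 1.464 = 3.336%.

3.34%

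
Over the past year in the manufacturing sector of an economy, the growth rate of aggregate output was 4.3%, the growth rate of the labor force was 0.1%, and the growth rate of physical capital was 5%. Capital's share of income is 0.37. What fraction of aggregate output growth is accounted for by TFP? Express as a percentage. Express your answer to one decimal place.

Labor's share = 1 − 0.37 = 0.63.
Physical capital: 0.37 × 5 = 1.85 pp.
The labor force: 0.63 × 0.1 = 0.063 pp.
TFP growth = 4.3 − 1.913 = 2.387%.
TFP share of growth = 2.387 / 4.3 × 100 = 55.512%.

TFP accounted for 55.5% of growth.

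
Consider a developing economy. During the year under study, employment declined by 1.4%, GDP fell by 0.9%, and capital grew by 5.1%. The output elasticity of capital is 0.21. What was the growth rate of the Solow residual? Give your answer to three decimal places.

Labor's share = 1 − 0.21 = 0.79.
Capital: 0.21 × 5.1 = 1.071 pp.
Employment: 0.79 × (-1.4) = -1.106 pp.
TFP growth = -0.9 + 0.035 = -0.865%.

-0.865%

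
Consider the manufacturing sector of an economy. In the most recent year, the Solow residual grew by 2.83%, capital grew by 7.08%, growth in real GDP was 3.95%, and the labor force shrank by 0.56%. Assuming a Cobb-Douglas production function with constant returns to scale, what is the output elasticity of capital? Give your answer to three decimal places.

gY = gA + α·gK + (1−α)·gL, so gY − gA − gL = α(gK − gL).
3.95 − 2.83 + 0.56 = α × (7.08 − (-0.56)).
1.68 = 7.64 α, so α = 0.2199.

0.220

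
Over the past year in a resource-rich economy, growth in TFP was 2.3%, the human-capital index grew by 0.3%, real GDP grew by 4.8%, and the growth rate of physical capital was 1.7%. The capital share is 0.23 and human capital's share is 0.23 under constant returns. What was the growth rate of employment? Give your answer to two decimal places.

Employment grew 3.78%.

Labor's share = 1 − 0.23 − 0.23 = 0.54.
gY = gA + 0.23×1.7 + 0.23×0.3 + 0.54×g.
0.54×g = 4.8 − 2.3 − 0.46 = 2.04.
g = 2.04 / 0.54 = 3.7778%.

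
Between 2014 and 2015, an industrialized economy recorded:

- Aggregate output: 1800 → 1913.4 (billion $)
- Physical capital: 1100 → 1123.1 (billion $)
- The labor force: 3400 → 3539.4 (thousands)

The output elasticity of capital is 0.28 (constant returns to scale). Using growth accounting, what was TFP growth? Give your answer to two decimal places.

2.76%

Aggregate output growth = (1913.4 − 1800) / 1800 = 6.3%.
Physical capital growth = (1123.1 − 1100) / 1100 = 2.1%.
The labor force growth = (3539.4 − 3400) / 3400 = 4.1%.
Labor's share = 1 − 0.28 = 0.72.
Physical capital: 0.28 × 2.1 = 0.588 pp.
The labor force: 0.72 × 4.1 = 2.952 pp.
TFP growth = 6.3 − 3.54 = 2.76%.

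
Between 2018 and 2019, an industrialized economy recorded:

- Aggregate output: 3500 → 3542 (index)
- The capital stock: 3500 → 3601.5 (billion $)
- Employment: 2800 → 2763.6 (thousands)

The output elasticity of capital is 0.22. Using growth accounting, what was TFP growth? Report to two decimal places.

1.58%

Aggregate output growth = (3542 − 3500) / 3500 = 1.2%.
The capital stock growth = (3601.5 − 3500) / 3500 = 2.9%.
Employment growth = (2763.6 − 2800) / 2800 = -1.3%.
Labor's share = 1 − 0.22 = 0.78.
The capital stock: 0.22 × 2.9 = 0.638 pp.
Employment: 0.78 × (-1.3) = -1.014 pp.
TFP growth = 1.2 + 0.376 = 1.576%.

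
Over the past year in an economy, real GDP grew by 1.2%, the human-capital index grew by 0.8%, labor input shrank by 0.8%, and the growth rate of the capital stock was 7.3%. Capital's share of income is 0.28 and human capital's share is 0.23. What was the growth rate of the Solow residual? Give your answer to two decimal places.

-0.64%

Labor's share = 1 − 0.28 − 0.23 = 0.49.
The capital stock: 0.28 × 7.3 = 2.044 pp.
The human-capital index: 0.23 × 0.8 = 0.184 pp.
Labor input: 0.49 × (-0.8) = -0.392 pp.
TFP growth = 1.2 − 1.836 = -0.636%.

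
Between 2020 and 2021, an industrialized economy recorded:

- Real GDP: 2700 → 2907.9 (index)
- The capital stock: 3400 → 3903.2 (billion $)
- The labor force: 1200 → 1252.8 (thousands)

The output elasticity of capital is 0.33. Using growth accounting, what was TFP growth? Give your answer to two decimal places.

Real GDP growth = (2907.9 − 2700) / 2700 = 7.7%.
The capital stock growth = (3903.2 − 3400) / 3400 = 14.8%.
The labor force growth = (1252.8 − 1200) / 1200 = 4.4%.
Labor's share = 1 − 0.33 = 0.67.
The capital stock: 0.33 × 14.8 = 4.884 pp.
The labor force: 0.67 × 4.4 = 2.948 pp.
TFP growth = 7.7 − 7.832 = -0.132%.

-0.13%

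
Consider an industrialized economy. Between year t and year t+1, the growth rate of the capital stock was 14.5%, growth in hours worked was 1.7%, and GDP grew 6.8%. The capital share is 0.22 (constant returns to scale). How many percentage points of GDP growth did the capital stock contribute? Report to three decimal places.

3.190

Contribution = share × growth = 0.22 × 14.5 = 3.19 pp.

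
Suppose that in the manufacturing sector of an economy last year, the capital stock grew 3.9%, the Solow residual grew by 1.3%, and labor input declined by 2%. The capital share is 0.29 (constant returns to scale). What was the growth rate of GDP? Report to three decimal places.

1.011%

Labor's share = 1 − 0.29 = 0.71.
The capital stock: 0.29 × 3.9 = 1.131 pp.
Labor input: 0.71 × (-2) = -1.42 pp.
Output growth = 1.3 + (-0.289) = 1.011%.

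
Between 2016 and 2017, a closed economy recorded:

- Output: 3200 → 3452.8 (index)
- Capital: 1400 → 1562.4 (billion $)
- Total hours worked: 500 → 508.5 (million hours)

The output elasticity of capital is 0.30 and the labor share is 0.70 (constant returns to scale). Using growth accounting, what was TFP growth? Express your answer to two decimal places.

Output growth = (3452.8 − 3200) / 3200 = 7.9%.
Capital growth = (1562.4 − 1400) / 1400 = 11.6%.
Total hours worked growth = (508.5 − 500) / 500 = 1.7%.
Labor's share = 1 − 0.3 = 0.7.
Capital: 0.3 × 11.6 = 3.48 pp.
Total hours worked: 0.7 × 1.7 = 1.19 pp.
TFP growth = 7.9 − 4.67 = 3.23%.

3.23%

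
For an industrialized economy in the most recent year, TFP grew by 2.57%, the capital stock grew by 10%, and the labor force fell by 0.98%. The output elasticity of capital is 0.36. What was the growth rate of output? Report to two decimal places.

5.54%

Labor's share = 1 − 0.36 = 0.64.
The capital stock: 0.36 × 10 = 3.6 pp.
The labor force: 0.64 × (-0.98) = -0.6272 pp.
Output growth = 2.57 + 2.9728 = 5.5428%.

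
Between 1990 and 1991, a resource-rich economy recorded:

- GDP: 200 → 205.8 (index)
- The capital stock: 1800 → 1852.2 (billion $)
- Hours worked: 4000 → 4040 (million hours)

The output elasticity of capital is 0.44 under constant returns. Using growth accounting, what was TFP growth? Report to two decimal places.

GDP growth = (205.8 − 200) / 200 = 2.9%.
The capital stock growth = (1852.2 − 1800) / 1800 = 2.9%.
Hours worked growth = (4040 − 4000) / 4000 = 1%.
Labor's share = 1 − 0.44 = 0.56.
The capital stock: 0.44 × 2.9 = 1.276 pp.
Hours worked: 0.56 × 1 = 0.56 pp.
TFP growth = 2.9 − 1.836 = 1.064%.

TFP grew 1.06%.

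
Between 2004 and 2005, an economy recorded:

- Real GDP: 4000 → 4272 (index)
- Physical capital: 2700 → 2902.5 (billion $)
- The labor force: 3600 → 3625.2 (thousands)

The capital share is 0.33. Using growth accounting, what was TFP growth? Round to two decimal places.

TFP grew 3.86%.

Real GDP growth = (4272 − 4000) / 4000 = 6.8%.
Physical capital growth = (2902.5 − 2700) / 2700 = 7.5%.
The labor force growth = (3625.2 − 3600) / 3600 = 0.7%.
Labor's share = 1 − 0.33 = 0.67.
Physical capital: 0.33 × 7.5 = 2.475 pp.
The labor force: 0.67 × 0.7 = 0.469 pp.
TFP growth = 6.8 − 2.944 = 3.856%.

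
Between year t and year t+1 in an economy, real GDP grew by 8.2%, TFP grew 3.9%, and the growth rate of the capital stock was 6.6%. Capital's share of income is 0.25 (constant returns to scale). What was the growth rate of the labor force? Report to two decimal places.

Labor's share = 1 − 0.25 = 0.75.
gY = gA + 0.25×6.6 + 0.75×g.
0.75×g = 8.2 − 3.9 − 1.65 = 2.65.
g = 2.65 / 0.75 = 3.5333%.

3.53%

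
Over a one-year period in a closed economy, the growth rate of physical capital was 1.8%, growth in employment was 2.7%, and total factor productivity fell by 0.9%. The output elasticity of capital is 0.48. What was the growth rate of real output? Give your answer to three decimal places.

Real output growth was 1.368%.

Labor's share = 1 − 0.48 = 0.52.
Physical capital: 0.48 × 1.8 = 0.864 pp.
Employment: 0.52 × 2.7 = 1.404 pp.
Output growth = -0.9 + 2.268 = 1.368%.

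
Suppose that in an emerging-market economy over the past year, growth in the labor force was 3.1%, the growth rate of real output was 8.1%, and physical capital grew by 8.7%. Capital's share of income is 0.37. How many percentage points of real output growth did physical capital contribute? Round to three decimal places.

3.219 pp

Contribution = share × growth = 0.37 × 8.7 = 3.219 pp.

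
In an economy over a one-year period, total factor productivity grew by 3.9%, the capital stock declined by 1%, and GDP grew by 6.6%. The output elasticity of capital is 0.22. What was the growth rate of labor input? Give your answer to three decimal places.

Labor's share = 1 − 0.22 = 0.78.
gY = gA + 0.22×(-1) + 0.78×g.
0.78×g = 6.6 − 3.9 + 0.22 = 2.92.
g = 2.92 / 0.78 = 3.74359%.

3.744%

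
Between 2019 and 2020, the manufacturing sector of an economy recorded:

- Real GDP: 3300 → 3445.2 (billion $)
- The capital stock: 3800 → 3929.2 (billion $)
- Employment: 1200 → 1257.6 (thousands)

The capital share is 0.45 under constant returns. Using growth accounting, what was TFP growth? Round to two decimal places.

Real GDP growth = (3445.2 − 3300) / 3300 = 4.4%.
The capital stock growth = (3929.2 − 3800) / 3800 = 3.4%.
Employment growth = (1257.6 − 1200) / 1200 = 4.8%.
Labor's share = 1 − 0.45 = 0.55.
The capital stock: 0.45 × 3.4 = 1.53 pp.
Employment: 0.55 × 4.8 = 2.64 pp.
TFP growth = 4.4 − 4.17 = 0.23%.

TFP grew 0.23%.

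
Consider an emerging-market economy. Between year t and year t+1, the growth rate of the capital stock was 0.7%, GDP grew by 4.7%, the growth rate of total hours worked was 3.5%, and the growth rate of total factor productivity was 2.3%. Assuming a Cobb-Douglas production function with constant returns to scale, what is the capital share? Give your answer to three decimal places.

gY = gA + α·gK + (1−α)·gL, so gY − gA − gL = α(gK − gL).
4.7 − 2.3 − 3.5 = α × (0.7 − 3.5).
-1.1 = -2.8 α, so α = 0.39286.

0.393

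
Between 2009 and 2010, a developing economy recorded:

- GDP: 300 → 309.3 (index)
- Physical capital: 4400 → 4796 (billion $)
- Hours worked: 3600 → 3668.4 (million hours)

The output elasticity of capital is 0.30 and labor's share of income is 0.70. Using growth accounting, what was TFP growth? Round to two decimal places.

-0.93%

GDP growth = (309.3 − 300) / 300 = 3.1%.
Physical capital growth = (4796 − 4400) / 4400 = 9%.
Hours worked growth = (3668.4 − 3600) / 3600 = 1.9%.
Labor's share = 1 − 0.3 = 0.7.
Physical capital: 0.3 × 9 = 2.7 pp.
Hours worked: 0.7 × 1.9 = 1.33 pp.
TFP growth = 3.1 − 4.03 = -0.93%.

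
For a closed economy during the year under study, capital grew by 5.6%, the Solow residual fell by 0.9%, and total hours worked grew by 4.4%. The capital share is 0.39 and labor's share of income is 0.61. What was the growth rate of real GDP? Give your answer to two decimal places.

3.97%

Labor's share = 1 − 0.39 = 0.61.
Capital: 0.39 × 5.6 = 2.184 pp.
Total hours worked: 0.61 × 4.4 = 2.684 pp.
Output growth = -0.9 + 4.868 = 3.968%.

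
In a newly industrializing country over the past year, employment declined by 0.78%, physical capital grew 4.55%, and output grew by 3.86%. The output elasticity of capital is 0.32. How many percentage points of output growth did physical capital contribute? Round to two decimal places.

Contribution = share × growth = 0.32 × 4.55 = 1.456 pp.

1.46 percentage points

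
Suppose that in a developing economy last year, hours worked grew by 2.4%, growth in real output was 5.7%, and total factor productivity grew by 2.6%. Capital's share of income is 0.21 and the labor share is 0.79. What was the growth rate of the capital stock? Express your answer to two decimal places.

Labor's share = 1 − 0.21 = 0.79.
gY = gA + 0.79×2.4 + 0.21×g.
0.21×g = 5.7 − 2.6 − 1.896 = 1.204.
g = 1.204 / 0.21 = 5.7333%.

The capital stock growth was 5.73%.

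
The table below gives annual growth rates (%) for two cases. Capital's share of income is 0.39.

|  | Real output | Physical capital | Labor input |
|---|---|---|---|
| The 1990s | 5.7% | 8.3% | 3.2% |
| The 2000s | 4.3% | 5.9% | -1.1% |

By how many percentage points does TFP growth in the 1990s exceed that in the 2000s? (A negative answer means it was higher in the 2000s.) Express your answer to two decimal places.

Labor's share = 1 − 0.39 = 0.61.
The 1990s: TFP = 5.7 − 3.237 − 1.952 = 0.511%.
The 2000s: TFP = 4.3 − 2.301 + 0.671 = 2.67%.
Difference = 0.511 − (2.67) = -2.159 pp.

-2.16 percentage points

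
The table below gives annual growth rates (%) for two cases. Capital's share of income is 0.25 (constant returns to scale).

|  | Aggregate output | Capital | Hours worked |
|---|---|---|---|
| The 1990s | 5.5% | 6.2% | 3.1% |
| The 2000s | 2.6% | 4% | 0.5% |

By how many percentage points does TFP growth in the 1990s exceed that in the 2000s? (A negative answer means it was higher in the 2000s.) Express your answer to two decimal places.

Labor's share = 1 − 0.25 = 0.75.
The 1990s: TFP = 5.5 − 1.55 − 2.325 = 1.625%.
The 2000s: TFP = 2.6 − 1 − 0.375 = 1.225%.
Difference = 1.625 − (1.225) = 0.4 pp.

0.40 percentage points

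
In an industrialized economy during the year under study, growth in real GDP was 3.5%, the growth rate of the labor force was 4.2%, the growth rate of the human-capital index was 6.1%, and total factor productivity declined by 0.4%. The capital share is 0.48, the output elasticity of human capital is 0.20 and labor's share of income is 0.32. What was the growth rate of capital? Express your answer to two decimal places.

2.78%

Labor's share = 1 − 0.48 − 0.2 = 0.32.
gY = gA + 0.2×6.1 + 0.32×4.2 + 0.48×g.
0.48×g = 3.5 + 0.4 − 2.564 = 1.336.
g = 1.336 / 0.48 = 2.7833%.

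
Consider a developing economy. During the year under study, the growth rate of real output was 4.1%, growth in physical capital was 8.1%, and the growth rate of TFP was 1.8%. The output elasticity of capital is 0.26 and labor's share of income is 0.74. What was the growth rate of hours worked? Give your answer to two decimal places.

Labor's share = 1 − 0.26 = 0.74.
gY = gA + 0.26×8.1 + 0.74×g.
0.74×g = 4.1 − 1.8 − 2.106 = 0.194.
g = 0.194 / 0.74 = 0.2622%.

0.26%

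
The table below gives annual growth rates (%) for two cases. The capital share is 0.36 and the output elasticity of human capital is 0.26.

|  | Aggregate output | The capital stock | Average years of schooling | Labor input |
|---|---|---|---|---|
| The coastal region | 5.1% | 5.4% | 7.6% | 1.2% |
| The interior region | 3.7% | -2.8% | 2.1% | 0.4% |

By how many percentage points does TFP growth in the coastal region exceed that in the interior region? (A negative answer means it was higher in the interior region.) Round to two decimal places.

-3.29 percentage points

Labor's share = 1 − 0.36 − 0.26 = 0.38.
The coastal region: TFP = 5.1 − 1.944 − 1.976 − 0.456 = 0.724%.
The interior region: TFP = 3.7 + 1.008 − 0.546 − 0.152 = 4.01%.
Difference = 0.724 − (4.01) = -3.286 pp.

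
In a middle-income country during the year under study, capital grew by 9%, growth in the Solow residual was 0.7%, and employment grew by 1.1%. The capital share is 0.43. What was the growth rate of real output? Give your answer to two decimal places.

5.20%

Labor's share = 1 − 0.43 = 0.57.
Capital: 0.43 × 9 = 3.87 pp.
Employment: 0.57 × 1.1 = 0.627 pp.
Output growth = 0.7 + 4.497 = 5.197%.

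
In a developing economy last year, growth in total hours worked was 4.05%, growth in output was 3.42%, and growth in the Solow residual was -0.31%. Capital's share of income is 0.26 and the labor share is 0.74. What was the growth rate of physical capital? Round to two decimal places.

Physical capital grew 2.82%.

Labor's share = 1 − 0.26 = 0.74.
gY = gA + 0.74×4.05 + 0.26×g.
0.26×g = 3.42 + 0.31 − 2.997 = 0.733.
g = 0.733 / 0.26 = 2.8192%.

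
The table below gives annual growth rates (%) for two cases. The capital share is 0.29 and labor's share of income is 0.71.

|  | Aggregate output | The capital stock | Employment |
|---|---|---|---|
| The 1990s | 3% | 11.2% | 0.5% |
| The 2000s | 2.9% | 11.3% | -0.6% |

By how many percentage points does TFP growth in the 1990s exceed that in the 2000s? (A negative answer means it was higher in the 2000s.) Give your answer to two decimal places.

-0.65 percentage points

Labor's share = 1 − 0.29 = 0.71.
The 1990s: TFP = 3 − 3.248 − 0.355 = -0.603%.
The 2000s: TFP = 2.9 − 3.277 + 0.426 = 0.049%.
Difference = -0.603 − (0.049) = -0.652 pp.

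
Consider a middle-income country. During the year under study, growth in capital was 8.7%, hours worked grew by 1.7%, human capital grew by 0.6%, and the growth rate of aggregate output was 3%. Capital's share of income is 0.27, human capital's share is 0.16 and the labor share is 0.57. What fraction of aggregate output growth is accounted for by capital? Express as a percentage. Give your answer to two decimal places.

Capital contributed 0.27 × 8.7 = 2.349 pp.
Share of growth = 2.349 / 3 × 100 = 78.3%.

Capital accounted for 78.30% of growth.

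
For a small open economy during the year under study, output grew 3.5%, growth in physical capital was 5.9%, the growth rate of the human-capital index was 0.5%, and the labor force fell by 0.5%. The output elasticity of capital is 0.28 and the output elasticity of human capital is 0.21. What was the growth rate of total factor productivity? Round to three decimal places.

Total factor productivity grew 1.998%.

Labor's share = 1 − 0.28 − 0.21 = 0.51.
Physical capital: 0.28 × 5.9 = 1.652 pp.
The human-capital index: 0.21 × 0.5 = 0.105 pp.
The labor force: 0.51 × (-0.5) = -0.255 pp.
TFP growth = 3.5 − 1.502 = 1.998%.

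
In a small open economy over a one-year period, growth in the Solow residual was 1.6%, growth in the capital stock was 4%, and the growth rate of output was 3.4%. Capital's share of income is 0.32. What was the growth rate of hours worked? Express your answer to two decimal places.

Labor's share = 1 − 0.32 = 0.68.
gY = gA + 0.32×4 + 0.68×g.
0.68×g = 3.4 − 1.6 − 1.28 = 0.52.
g = 0.52 / 0.68 = 0.7647%.

Hours worked grew 0.76%.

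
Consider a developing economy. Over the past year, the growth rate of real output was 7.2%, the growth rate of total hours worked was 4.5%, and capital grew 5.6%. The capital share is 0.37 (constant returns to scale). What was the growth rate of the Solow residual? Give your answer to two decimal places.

Labor's share = 1 − 0.37 = 0.63.
Capital: 0.37 × 5.6 = 2.072 pp.
Total hours worked: 0.63 × 4.5 = 2.835 pp.
TFP growth = 7.2 − 4.907 = 2.293%.

2.29%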